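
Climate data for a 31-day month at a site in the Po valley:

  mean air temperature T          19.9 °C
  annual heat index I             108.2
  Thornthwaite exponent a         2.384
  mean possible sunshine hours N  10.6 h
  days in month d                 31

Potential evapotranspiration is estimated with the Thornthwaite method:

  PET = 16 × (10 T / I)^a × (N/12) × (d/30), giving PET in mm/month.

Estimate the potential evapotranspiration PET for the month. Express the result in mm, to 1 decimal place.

10T/I = 10 × 19.9 / 108.2 = 1.8392
(10T/I)^a = 1.8392^2.384 = 4.2744
Uncorrected PET = 16 × 4.2744 = 68.390 mm
Correction = (N/12)(d/30) = (10.6/12)(31/30) = 0.9128
PET = 68.390 × 0.9128 = 62.426 mm/month

62.4 mm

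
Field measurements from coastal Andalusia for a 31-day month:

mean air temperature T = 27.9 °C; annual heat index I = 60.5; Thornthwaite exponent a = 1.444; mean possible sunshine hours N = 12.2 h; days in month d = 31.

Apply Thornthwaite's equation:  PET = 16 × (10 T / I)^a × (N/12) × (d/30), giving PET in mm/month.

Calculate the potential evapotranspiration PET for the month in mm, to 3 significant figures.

153 mm

10T/I = 10 × 27.9 / 60.5 = 4.6116
(10T/I)^a = 4.6116^1.444 = 9.0908
Uncorrected PET = 16 × 9.0908 = 145.453 mm
Correction = (N/12)(d/30) = (12.2/12)(31/30) = 1.0506
PET = 145.453 × 1.0506 = 152.813 mm/month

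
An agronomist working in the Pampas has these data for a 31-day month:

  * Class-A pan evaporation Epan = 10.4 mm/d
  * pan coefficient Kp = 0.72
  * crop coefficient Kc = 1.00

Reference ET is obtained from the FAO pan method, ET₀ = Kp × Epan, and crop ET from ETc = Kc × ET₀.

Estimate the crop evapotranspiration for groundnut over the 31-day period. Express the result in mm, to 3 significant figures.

232 mm

ET₀ = 0.72 × 10.4 = 7.4880 mm/d
ETc = Kc × ET₀ = 1.00 × 7.4880 = 7.4880 mm/d
Over 31 days: 7.4880 × 31 = 232.128 mm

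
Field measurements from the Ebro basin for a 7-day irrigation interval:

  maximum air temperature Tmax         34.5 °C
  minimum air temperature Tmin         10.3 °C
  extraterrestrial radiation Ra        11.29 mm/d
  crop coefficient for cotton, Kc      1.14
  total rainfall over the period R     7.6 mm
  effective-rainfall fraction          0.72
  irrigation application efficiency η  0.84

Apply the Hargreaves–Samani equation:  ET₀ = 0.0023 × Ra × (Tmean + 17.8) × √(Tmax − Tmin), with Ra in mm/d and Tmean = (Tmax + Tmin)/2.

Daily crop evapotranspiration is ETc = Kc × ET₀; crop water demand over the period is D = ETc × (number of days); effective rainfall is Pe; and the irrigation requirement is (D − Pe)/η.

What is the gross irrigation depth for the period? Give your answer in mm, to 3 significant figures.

42.3 mm

Tmean = (34.5 + 10.3)/2 = 22.40 °C
ET₀ = 0.0023 × 11.29 × (22.40 + 17.8) × √24.2 = 0.0023 × 11.29 × 40.20 × 4.9193 = 5.1351 mm/d
ETc = Kc × ET₀ = 1.14 × 5.1351 = 5.8540 mm/d
Crop demand D = ETc × 7 d = 5.8540 × 7 = 40.978 mm
Pe = 0.72 × 7.6 = 5.472 mm
D − Pe = 40.978 − 5.472 = 35.506 mm
Gross irrigation = 35.506 / 0.84 = 42.269 mm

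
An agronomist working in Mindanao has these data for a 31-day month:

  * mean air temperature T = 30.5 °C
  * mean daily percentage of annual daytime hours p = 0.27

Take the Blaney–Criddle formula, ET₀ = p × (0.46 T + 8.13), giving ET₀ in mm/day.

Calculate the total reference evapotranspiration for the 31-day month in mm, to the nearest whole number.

ET₀ = 0.27 × (0.46 × 30.5 + 8.13) = 0.27 × 22.160 = 5.9832 mm/d
Monthly total = 5.9832 × 31 = 185.479 mm

185 mm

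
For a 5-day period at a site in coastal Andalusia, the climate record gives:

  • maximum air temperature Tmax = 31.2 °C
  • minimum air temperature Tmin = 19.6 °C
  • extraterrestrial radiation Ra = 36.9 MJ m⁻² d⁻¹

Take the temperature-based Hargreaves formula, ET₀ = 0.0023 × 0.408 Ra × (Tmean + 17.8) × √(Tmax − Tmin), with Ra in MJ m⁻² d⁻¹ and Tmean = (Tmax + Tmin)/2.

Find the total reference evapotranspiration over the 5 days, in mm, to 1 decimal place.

25.5 mm

Tmean = (31.2 + 19.6)/2 = 25.40 °C
0.408 Ra = 0.408 × 36.9 = 15.0552 mm/d equivalent
ET₀ = 0.0023 × 15.0552 × (25.40 + 17.8) × √11.6 = 0.0023 × 15.0552 × 43.20 × 3.4059 = 5.0948 mm/d
Over 5 days: 5.0948 × 5 = 25.474 mm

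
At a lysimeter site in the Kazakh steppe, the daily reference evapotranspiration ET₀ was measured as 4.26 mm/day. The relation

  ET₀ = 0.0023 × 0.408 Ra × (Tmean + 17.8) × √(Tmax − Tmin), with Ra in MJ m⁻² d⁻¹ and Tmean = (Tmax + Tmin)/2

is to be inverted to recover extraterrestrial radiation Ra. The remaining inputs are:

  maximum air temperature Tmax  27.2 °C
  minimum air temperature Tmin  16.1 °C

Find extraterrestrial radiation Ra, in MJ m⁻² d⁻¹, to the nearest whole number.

Tmean = (27.2+16.1)/2 = 21.65 °C; ΔT = 11.1
Ra = ET₀ / [0.0023 × 0.408 × (Tmean+17.8) × √ΔT]
   = 4.26 / (0.0023 × 0.408 × 39.45 × 3.3317) = 34.539 MJ m⁻² d⁻¹

35 MJ m⁻² d⁻¹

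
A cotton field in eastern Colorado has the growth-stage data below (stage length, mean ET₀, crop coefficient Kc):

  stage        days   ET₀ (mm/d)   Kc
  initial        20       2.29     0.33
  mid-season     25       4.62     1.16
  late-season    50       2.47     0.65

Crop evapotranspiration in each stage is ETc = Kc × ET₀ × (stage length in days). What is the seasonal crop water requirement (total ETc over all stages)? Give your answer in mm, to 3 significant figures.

initial: 0.33 × 2.29 × 20 = 15.11 mm
mid-season: 1.16 × 4.62 × 25 = 133.98 mm
late-season: 0.65 × 2.47 × 50 = 80.28 mm
Seasonal total = 229.37 mm

229 mm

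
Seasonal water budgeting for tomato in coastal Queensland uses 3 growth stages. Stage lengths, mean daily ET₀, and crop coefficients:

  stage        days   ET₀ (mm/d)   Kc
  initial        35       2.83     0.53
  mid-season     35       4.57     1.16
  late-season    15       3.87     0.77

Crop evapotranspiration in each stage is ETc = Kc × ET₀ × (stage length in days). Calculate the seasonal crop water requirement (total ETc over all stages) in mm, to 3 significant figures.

283 mm

initial: 0.53 × 2.83 × 35 = 52.50 mm
mid-season: 1.16 × 4.57 × 35 = 185.54 mm
late-season: 0.77 × 3.87 × 15 = 44.70 mm
Seasonal total = 282.74 mm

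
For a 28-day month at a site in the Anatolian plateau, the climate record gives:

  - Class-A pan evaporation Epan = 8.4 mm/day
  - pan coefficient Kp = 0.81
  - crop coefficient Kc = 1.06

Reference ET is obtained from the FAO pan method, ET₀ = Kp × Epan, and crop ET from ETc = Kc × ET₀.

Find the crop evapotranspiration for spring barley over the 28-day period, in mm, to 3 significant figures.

ET₀ = 0.81 × 8.4 = 6.8040 mm/d
ETc = Kc × ET₀ = 1.06 × 6.8040 = 7.2122 mm/d
Over 28 days: 7.2122 × 28 = 201.942 mm

202 mm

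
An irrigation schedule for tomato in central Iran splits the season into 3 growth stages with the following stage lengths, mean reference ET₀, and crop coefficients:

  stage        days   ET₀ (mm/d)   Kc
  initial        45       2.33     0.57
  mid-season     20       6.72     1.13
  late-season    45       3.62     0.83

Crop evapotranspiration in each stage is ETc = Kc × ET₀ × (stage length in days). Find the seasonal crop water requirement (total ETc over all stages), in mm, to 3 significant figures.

initial: 0.57 × 2.33 × 45 = 59.76 mm
mid-season: 1.13 × 6.72 × 20 = 151.87 mm
late-season: 0.83 × 3.62 × 45 = 135.21 mm
Seasonal total = 346.84 mm

347 mm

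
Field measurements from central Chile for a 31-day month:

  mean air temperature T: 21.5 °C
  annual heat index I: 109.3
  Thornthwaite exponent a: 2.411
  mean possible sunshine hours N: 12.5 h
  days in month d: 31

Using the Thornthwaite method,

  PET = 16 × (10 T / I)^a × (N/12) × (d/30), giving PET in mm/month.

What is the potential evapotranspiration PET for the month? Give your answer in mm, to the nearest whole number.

88 mm

10T/I = 10 × 21.5 / 109.3 = 1.9671
(10T/I)^a = 1.9671^2.411 = 5.1099
Uncorrected PET = 16 × 5.1099 = 81.758 mm
Correction = (N/12)(d/30) = (12.5/12)(31/30) = 1.0764
PET = 81.758 × 1.0764 = 88.004 mm/month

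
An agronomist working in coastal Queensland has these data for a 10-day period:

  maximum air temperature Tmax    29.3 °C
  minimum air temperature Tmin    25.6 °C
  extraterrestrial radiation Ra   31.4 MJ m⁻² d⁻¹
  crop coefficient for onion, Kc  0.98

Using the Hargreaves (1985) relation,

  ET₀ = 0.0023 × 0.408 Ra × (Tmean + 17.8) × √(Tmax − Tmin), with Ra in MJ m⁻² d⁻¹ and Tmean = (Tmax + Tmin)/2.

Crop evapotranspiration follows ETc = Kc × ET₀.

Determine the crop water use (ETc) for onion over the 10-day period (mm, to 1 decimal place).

Tmean = (29.3 + 25.6)/2 = 27.45 °C
0.408 Ra = 0.408 × 31.4 = 12.8112 mm/d equivalent
ET₀ = 0.0023 × 12.8112 × (27.45 + 17.8) × √3.7 = 0.0023 × 12.8112 × 45.25 × 1.9235 = 2.5647 mm/d
ETc = Kc × ET₀ = 0.98 × 2.5647 = 2.5134 mm/d
Over 10 days: 2.5134 × 10 = 25.134 mm

25.1 mm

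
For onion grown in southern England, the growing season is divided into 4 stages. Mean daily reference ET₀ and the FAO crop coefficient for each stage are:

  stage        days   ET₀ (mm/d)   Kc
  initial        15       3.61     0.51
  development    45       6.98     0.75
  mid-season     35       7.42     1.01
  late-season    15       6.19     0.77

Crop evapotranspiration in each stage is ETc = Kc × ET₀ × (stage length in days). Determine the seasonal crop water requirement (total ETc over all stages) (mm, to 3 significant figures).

597 mm

initial: 0.51 × 3.61 × 15 = 27.62 mm
development: 0.75 × 6.98 × 45 = 235.58 mm
mid-season: 1.01 × 7.42 × 35 = 262.30 mm
late-season: 0.77 × 6.19 × 15 = 71.49 mm
Seasonal total = 596.99 mm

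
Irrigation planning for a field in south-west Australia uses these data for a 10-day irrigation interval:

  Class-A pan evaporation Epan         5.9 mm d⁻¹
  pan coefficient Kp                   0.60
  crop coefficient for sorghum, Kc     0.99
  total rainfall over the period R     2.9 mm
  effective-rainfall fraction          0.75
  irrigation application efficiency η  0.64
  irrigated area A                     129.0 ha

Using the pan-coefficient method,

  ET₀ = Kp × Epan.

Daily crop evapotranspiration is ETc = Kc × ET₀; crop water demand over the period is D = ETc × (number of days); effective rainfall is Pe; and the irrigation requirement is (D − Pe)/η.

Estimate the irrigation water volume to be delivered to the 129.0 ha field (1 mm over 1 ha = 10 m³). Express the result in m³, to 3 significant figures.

ET₀ = 0.60 × 5.9 = 3.5400 mm/d
ETc = Kc × ET₀ = 0.99 × 3.5400 = 3.5046 mm/d
Crop demand D = ETc × 10 d = 3.5046 × 10 = 35.046 mm
Pe = 0.75 × 2.9 = 2.175 mm
D − Pe = 35.046 − 2.175 = 32.871 mm
Gross irrigation = 32.871 / 0.64 = 51.361 mm
Volume = 51.361 mm × 129.0 ha × 10 = 66255.7 m³

66300 m³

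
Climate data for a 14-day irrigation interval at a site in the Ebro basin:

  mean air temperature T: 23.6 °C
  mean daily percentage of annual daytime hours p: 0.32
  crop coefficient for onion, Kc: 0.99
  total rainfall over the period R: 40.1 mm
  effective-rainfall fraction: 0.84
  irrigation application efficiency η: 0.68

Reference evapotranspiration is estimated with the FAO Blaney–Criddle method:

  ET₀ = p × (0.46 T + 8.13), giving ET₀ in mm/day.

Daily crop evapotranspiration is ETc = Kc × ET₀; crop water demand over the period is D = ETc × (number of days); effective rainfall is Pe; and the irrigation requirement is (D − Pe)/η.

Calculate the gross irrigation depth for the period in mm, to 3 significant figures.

74.3 mm

ET₀ = 0.32 × (0.46 × 23.6 + 8.13) = 0.32 × 18.986 = 6.0755 mm/d
ETc = Kc × ET₀ = 0.99 × 6.0755 = 6.0147 mm/d
Crop demand D = ETc × 14 d = 6.0147 × 14 = 84.206 mm
Pe = 0.84 × 40.1 = 33.684 mm
D − Pe = 84.206 − 33.684 = 50.522 mm
Gross irrigation = 50.522 / 0.68 = 74.297 mm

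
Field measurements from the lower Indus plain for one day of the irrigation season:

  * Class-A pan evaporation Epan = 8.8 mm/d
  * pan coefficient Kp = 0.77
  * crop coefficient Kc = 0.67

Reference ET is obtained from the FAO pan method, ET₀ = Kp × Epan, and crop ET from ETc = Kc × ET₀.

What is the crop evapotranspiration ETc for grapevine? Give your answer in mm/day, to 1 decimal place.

4.5 mm/day

ET₀ = 0.77 × 8.8 = 6.7760 mm/d
ETc = Kc × ET₀ = 0.67 × 6.7760 = 4.5399 mm/d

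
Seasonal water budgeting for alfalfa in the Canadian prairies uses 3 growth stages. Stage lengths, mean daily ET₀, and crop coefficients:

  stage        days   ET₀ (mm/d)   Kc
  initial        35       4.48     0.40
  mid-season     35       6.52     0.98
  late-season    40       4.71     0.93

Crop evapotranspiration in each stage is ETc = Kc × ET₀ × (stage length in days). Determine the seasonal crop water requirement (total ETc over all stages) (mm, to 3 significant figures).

462 mm

initial: 0.40 × 4.48 × 35 = 62.72 mm
mid-season: 0.98 × 6.52 × 35 = 223.64 mm
late-season: 0.93 × 4.71 × 40 = 175.21 mm
Seasonal total = 461.57 mm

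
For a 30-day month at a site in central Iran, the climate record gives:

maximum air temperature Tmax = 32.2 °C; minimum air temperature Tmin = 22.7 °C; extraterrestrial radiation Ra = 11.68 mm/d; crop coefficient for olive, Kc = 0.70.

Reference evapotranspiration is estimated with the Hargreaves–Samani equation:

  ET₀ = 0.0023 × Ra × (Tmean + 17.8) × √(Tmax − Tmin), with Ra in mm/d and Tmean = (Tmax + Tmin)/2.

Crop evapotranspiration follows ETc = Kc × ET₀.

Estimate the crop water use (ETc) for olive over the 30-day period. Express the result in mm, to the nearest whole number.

Tmean = (32.2 + 22.7)/2 = 27.45 °C
ET₀ = 0.0023 × 11.68 × (27.45 + 17.8) × √9.5 = 0.0023 × 11.68 × 45.25 × 3.0822 = 3.7467 mm/d
ETc = Kc × ET₀ = 0.70 × 3.7467 = 2.6227 mm/d
Over 30 days: 2.6227 × 30 = 78.681 mm

79 mm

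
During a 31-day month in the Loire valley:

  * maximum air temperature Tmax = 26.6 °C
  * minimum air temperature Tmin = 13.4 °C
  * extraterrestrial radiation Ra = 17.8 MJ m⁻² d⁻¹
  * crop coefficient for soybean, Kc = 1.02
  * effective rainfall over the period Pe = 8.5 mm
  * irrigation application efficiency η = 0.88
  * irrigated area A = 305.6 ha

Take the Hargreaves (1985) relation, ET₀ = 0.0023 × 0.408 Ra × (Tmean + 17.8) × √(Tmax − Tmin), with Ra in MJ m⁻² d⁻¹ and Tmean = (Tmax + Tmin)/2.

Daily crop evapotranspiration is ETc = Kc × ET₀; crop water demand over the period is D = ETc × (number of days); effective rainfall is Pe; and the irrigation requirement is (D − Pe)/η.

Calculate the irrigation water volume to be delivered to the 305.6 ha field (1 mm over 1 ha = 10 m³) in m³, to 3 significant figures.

Tmean = (26.6 + 13.4)/2 = 20.00 °C
0.408 Ra = 0.408 × 17.8 = 7.2624 mm/d equivalent
ET₀ = 0.0023 × 7.2624 × (20.00 + 17.8) × √13.2 = 0.0023 × 7.2624 × 37.80 × 3.6332 = 2.2940 mm/d
ETc = Kc × ET₀ = 1.02 × 2.2940 = 2.3399 mm/d
Crop demand D = ETc × 31 d = 2.3399 × 31 = 72.537 mm
D − Pe = 72.537 − 8.5 = 64.037 mm
Gross irrigation = 64.037 / 0.88 = 72.769 mm
Volume = 72.769 mm × 305.6 ha × 10 = 222382.1 m³

222000 m³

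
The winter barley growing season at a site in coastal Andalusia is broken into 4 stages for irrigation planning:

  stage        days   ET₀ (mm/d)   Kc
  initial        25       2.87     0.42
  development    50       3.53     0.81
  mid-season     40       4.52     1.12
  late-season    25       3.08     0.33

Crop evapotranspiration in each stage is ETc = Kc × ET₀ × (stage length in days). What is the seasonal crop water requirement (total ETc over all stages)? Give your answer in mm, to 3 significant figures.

401 mm

initial: 0.42 × 2.87 × 25 = 30.14 mm
development: 0.81 × 3.53 × 50 = 142.97 mm
mid-season: 1.12 × 4.52 × 40 = 202.50 mm
late-season: 0.33 × 3.08 × 25 = 25.41 mm
Seasonal total = 401.02 mm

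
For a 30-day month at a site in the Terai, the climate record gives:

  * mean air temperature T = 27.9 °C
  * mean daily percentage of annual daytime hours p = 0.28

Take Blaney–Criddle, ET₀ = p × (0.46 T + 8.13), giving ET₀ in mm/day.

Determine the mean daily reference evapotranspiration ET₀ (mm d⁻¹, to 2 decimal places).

ET₀ = 0.28 × (0.46 × 27.9 + 8.13) = 0.28 × 20.964 = 5.8699 mm/d

5.87 mm d⁻¹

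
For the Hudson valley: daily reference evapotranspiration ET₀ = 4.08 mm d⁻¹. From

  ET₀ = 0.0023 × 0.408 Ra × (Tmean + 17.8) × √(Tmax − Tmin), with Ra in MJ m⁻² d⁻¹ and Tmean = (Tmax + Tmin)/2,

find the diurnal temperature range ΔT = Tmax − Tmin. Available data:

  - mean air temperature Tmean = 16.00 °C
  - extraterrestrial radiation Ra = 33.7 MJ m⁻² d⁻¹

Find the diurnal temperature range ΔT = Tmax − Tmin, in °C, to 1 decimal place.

14.6 °C

√ΔT = ET₀ / [0.0023 × 0.408 × Ra × (Tmean+17.8)] = 4.08 / (0.0023 × 13.7496 × 33.80) = 3.8170
ΔT = 3.8170² = 14.569 °C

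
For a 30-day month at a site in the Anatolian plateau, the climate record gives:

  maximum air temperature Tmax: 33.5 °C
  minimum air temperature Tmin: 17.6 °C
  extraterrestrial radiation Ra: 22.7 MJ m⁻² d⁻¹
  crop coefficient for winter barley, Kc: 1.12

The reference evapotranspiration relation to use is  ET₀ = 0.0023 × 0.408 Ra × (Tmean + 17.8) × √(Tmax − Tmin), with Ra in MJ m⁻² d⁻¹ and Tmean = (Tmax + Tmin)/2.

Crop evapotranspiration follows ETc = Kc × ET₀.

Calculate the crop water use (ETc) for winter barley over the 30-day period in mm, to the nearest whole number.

124 mm

Tmean = (33.5 + 17.6)/2 = 25.55 °C
0.408 Ra = 0.408 × 22.7 = 9.2616 mm/d equivalent
ET₀ = 0.0023 × 9.2616 × (25.55 + 17.8) × √15.9 = 0.0023 × 9.2616 × 43.35 × 3.9875 = 3.6822 mm/d
ETc = Kc × ET₀ = 1.12 × 3.6822 = 4.1241 mm/d
Over 30 days: 4.1241 × 30 = 123.723 mm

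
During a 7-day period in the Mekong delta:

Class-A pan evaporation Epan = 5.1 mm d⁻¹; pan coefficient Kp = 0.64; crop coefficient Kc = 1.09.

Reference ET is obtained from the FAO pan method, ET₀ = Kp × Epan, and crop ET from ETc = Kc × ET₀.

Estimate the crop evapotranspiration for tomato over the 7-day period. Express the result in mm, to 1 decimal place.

24.9 mm

ET₀ = 0.64 × 5.1 = 3.2640 mm/d
ETc = Kc × ET₀ = 1.09 × 3.2640 = 3.5578 mm/d
Over 7 days: 3.5578 × 7 = 24.905 mm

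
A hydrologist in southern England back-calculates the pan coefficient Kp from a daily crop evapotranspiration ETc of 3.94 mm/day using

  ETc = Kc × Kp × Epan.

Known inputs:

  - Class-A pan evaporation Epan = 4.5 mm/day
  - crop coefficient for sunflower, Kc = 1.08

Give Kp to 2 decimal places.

0.81

ETc = Kc × Kp × Epan  ⇒  Kp = ETc / (Kc × Epan)
Kp = 3.94 / (1.08 × 4.5) = 3.94 / 4.860 = 0.8107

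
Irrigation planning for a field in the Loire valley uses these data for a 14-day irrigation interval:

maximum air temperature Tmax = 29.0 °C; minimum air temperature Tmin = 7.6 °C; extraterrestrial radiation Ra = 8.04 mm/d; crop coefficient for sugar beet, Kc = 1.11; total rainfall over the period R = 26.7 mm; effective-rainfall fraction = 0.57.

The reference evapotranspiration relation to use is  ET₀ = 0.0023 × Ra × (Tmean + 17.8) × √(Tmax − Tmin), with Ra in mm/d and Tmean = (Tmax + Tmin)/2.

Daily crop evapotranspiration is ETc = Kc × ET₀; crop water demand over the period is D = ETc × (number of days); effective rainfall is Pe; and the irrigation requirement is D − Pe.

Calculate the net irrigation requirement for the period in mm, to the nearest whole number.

33 mm

Tmean = (29.0 + 7.6)/2 = 18.30 °C
ET₀ = 0.0023 × 8.04 × (18.30 + 17.8) × √21.4 = 0.0023 × 8.04 × 36.10 × 4.6260 = 3.0881 mm/d
ETc = Kc × ET₀ = 1.11 × 3.0881 = 3.4278 mm/d
Crop demand D = ETc × 14 d = 3.4278 × 14 = 47.989 mm
Pe = 0.57 × 26.7 = 15.219 mm
D − Pe = 47.989 − 15.219 = 32.770 mm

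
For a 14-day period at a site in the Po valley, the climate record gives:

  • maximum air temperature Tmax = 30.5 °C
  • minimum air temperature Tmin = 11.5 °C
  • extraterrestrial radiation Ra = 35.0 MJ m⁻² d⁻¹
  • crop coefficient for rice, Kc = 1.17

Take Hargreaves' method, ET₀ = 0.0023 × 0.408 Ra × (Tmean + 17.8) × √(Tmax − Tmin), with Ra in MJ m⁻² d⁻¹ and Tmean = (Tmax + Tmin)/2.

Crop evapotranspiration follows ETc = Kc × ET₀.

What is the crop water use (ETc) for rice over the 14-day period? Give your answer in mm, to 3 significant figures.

Tmean = (30.5 + 11.5)/2 = 21.00 °C
0.408 Ra = 0.408 × 35.0 = 14.2800 mm/d equivalent
ET₀ = 0.0023 × 14.2800 × (21.00 + 17.8) × √19.0 = 0.0023 × 14.2800 × 38.80 × 4.3589 = 5.5548 mm/d
ETc = Kc × ET₀ = 1.17 × 5.5548 = 6.4991 mm/d
Over 14 days: 6.4991 × 14 = 90.987 mm

91.0 mm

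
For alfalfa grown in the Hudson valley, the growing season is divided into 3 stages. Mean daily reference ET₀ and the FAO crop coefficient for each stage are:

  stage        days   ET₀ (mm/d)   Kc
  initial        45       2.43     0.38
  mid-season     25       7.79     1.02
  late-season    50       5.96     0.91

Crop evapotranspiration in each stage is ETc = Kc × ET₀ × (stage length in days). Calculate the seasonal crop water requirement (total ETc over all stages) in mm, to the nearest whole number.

511 mm

initial: 0.38 × 2.43 × 45 = 41.55 mm
mid-season: 1.02 × 7.79 × 25 = 198.65 mm
late-season: 0.91 × 5.96 × 50 = 271.18 mm
Seasonal total = 511.38 mm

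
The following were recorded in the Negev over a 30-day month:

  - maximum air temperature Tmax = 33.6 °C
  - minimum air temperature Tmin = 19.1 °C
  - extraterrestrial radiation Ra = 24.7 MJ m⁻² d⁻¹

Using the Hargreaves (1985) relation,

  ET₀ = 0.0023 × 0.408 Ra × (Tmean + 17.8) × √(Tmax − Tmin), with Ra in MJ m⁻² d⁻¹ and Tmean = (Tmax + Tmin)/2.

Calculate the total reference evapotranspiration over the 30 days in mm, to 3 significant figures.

Tmean = (33.6 + 19.1)/2 = 26.35 °C
0.408 Ra = 0.408 × 24.7 = 10.0776 mm/d equivalent
ET₀ = 0.0023 × 10.0776 × (26.35 + 17.8) × √14.5 = 0.0023 × 10.0776 × 44.15 × 3.8079 = 3.8967 mm/d
Over 30 days: 3.8967 × 30 = 116.901 mm

117 mm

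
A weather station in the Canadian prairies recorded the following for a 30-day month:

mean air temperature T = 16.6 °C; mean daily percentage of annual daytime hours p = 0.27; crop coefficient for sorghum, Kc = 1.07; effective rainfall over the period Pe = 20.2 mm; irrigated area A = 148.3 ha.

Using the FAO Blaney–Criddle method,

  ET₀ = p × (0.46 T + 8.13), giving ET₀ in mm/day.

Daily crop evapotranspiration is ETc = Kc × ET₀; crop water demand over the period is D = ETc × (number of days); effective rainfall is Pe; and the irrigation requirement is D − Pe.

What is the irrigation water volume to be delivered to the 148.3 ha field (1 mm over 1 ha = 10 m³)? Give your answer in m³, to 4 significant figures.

172700 m³

ET₀ = 0.27 × (0.46 × 16.6 + 8.13) = 0.27 × 15.766 = 4.2568 mm/d
ETc = Kc × ET₀ = 1.07 × 4.2568 = 4.5548 mm/d
Crop demand D = ETc × 30 d = 4.5548 × 30 = 136.644 mm
D − Pe = 136.644 − 20.2 = 116.444 mm
Volume = 116.444 mm × 148.3 ha × 10 = 172686.5 m³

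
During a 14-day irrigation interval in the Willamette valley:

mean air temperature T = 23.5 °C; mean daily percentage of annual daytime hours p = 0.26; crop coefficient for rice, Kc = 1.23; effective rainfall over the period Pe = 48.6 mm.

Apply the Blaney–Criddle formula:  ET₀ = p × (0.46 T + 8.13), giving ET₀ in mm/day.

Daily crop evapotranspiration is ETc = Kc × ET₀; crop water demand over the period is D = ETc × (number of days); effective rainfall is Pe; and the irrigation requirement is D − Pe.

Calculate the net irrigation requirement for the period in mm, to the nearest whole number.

ET₀ = 0.26 × (0.46 × 23.5 + 8.13) = 0.26 × 18.940 = 4.9244 mm/d
ETc = Kc × ET₀ = 1.23 × 4.9244 = 6.0570 mm/d
Crop demand D = ETc × 14 d = 6.0570 × 14 = 84.798 mm
D − Pe = 84.798 − 48.6 = 36.198 mm

36 mm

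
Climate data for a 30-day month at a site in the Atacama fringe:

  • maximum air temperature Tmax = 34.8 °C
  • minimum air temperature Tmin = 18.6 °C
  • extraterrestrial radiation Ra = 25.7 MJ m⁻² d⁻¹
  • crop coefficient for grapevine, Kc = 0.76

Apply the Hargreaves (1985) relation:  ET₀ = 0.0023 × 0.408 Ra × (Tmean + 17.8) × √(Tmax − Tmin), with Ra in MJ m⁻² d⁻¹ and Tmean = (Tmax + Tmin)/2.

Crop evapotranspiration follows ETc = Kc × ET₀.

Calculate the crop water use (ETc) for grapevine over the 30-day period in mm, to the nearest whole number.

Tmean = (34.8 + 18.6)/2 = 26.70 °C
0.408 Ra = 0.408 × 25.7 = 10.4856 mm/d equivalent
ET₀ = 0.0023 × 10.4856 × (26.70 + 17.8) × √16.2 = 0.0023 × 10.4856 × 44.50 × 4.0249 = 4.3195 mm/d
ETc = Kc × ET₀ = 0.76 × 4.3195 = 3.2828 mm/d
Over 30 days: 3.2828 × 30 = 98.484 mm

98 mm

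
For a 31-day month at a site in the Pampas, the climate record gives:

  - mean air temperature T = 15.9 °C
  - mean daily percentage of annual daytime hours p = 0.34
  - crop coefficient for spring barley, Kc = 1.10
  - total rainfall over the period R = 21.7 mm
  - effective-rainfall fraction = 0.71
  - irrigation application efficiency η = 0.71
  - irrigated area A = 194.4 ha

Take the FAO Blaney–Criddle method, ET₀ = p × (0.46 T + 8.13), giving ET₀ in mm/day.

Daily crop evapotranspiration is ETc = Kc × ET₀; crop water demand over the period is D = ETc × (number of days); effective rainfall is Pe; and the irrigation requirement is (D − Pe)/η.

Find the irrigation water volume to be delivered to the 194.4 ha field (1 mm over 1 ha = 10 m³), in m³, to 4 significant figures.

ET₀ = 0.34 × (0.46 × 15.9 + 8.13) = 0.34 × 15.444 = 5.2510 mm/d
ETc = Kc × ET₀ = 1.10 × 5.2510 = 5.7761 mm/d
Crop demand D = ETc × 31 d = 5.7761 × 31 = 179.059 mm
Pe = 0.71 × 21.7 = 15.407 mm
D − Pe = 179.059 − 15.407 = 163.652 mm
Gross irrigation = 163.652 / 0.71 = 230.496 mm
Volume = 230.496 mm × 194.4 ha × 10 = 448084.2 m³

448100 m³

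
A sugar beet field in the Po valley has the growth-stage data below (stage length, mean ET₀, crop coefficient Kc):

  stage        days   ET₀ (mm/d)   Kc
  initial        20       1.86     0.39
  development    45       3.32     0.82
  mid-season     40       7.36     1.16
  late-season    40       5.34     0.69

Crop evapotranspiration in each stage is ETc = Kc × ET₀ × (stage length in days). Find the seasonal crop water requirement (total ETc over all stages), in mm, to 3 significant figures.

626 mm

initial: 0.39 × 1.86 × 20 = 14.51 mm
development: 0.82 × 3.32 × 45 = 122.51 mm
mid-season: 1.16 × 7.36 × 40 = 341.50 mm
late-season: 0.69 × 5.34 × 40 = 147.38 mm
Seasonal total = 625.90 mm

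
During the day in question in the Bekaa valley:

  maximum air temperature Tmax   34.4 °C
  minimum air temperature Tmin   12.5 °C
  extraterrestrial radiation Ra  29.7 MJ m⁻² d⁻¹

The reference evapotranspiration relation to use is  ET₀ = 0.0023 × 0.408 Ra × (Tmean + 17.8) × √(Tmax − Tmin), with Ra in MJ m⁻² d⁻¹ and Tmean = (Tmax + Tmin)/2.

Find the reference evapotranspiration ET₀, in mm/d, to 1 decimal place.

Tmean = (34.4 + 12.5)/2 = 23.45 °C
0.408 Ra = 0.408 × 29.7 = 12.1176 mm/d equivalent
ET₀ = 0.0023 × 12.1176 × (23.45 + 17.8) × √21.9 = 0.0023 × 12.1176 × 41.25 × 4.6797 = 5.3801 mm/d

5.4 mm/d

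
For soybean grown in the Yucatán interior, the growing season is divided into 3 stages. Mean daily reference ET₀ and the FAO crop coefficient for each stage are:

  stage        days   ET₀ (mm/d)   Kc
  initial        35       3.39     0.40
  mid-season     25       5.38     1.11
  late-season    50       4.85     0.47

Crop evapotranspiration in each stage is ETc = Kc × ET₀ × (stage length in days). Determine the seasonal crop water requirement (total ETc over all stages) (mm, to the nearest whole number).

initial: 0.40 × 3.39 × 35 = 47.46 mm
mid-season: 1.11 × 5.38 × 25 = 149.30 mm
late-season: 0.47 × 4.85 × 50 = 113.98 mm
Seasonal total = 310.74 mm

311 mm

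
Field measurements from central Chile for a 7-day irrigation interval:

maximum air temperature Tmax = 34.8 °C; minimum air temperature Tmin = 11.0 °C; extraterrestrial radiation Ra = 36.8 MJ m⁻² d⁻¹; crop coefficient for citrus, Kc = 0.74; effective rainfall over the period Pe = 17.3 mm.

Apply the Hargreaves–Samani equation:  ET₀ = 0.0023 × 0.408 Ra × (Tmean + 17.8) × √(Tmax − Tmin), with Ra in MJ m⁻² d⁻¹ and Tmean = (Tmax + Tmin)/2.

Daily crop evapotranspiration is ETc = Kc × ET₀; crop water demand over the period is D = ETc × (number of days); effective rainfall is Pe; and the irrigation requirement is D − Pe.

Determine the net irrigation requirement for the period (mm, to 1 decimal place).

Tmean = (34.8 + 11.0)/2 = 22.90 °C
0.408 Ra = 0.408 × 36.8 = 15.0144 mm/d equivalent
ET₀ = 0.0023 × 15.0144 × (22.90 + 17.8) × √23.8 = 0.0023 × 15.0144 × 40.70 × 4.8785 = 6.8567 mm/d
ETc = Kc × ET₀ = 0.74 × 6.8567 = 5.0740 mm/d
Crop demand D = ETc × 7 d = 5.0740 × 7 = 35.518 mm
D − Pe = 35.518 − 17.3 = 18.218 mm

18.2 mm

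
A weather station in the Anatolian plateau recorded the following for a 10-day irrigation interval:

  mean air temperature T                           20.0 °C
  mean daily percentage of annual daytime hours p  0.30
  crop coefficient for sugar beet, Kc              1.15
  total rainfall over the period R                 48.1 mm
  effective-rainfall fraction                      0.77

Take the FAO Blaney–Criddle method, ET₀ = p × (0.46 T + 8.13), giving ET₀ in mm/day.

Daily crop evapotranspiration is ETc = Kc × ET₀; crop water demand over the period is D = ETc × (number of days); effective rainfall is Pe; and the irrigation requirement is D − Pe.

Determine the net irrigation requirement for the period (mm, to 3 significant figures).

22.8 mm

ET₀ = 0.30 × (0.46 × 20.0 + 8.13) = 0.30 × 17.330 = 5.1990 mm/d
ETc = Kc × ET₀ = 1.15 × 5.1990 = 5.9789 mm/d
Crop demand D = ETc × 10 d = 5.9789 × 10 = 59.789 mm
Pe = 0.77 × 48.1 = 37.037 mm
D − Pe = 59.789 − 37.037 = 22.752 mm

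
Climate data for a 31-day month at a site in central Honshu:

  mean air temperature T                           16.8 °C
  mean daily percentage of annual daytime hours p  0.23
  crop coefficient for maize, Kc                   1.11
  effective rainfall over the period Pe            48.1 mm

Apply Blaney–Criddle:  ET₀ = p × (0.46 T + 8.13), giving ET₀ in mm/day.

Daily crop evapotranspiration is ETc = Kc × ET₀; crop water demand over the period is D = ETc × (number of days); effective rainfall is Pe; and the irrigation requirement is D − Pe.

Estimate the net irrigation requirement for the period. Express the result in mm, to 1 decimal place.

77.4 mm

ET₀ = 0.23 × (0.46 × 16.8 + 8.13) = 0.23 × 15.858 = 3.6473 mm/d
ETc = Kc × ET₀ = 1.11 × 3.6473 = 4.0485 mm/d
Crop demand D = ETc × 31 d = 4.0485 × 31 = 125.504 mm
D − Pe = 125.504 − 48.1 = 77.404 mm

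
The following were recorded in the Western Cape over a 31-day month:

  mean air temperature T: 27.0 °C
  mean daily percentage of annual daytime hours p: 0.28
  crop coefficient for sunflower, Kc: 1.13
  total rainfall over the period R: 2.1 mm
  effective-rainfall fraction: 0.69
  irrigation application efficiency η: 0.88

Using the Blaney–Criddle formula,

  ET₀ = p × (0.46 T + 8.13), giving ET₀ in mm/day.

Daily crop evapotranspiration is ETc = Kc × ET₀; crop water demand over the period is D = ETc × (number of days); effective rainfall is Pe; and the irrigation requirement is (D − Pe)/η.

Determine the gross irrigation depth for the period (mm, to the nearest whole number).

227 mm

ET₀ = 0.28 × (0.46 × 27.0 + 8.13) = 0.28 × 20.550 = 5.7540 mm/d
ETc = Kc × ET₀ = 1.13 × 5.7540 = 6.5020 mm/d
Crop demand D = ETc × 31 d = 6.5020 × 31 = 201.562 mm
Pe = 0.69 × 2.1 = 1.449 mm
D − Pe = 201.562 − 1.449 = 200.113 mm
Gross irrigation = 200.113 / 0.88 = 227.401 mm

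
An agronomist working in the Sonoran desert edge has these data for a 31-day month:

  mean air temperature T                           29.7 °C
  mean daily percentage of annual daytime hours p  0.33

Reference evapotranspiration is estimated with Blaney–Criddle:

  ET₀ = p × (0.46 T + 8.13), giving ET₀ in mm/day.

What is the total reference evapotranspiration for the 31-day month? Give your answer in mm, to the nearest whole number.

ET₀ = 0.33 × (0.46 × 29.7 + 8.13) = 0.33 × 21.792 = 7.1914 mm/d
Monthly total = 7.1914 × 31 = 222.933 mm

223 mm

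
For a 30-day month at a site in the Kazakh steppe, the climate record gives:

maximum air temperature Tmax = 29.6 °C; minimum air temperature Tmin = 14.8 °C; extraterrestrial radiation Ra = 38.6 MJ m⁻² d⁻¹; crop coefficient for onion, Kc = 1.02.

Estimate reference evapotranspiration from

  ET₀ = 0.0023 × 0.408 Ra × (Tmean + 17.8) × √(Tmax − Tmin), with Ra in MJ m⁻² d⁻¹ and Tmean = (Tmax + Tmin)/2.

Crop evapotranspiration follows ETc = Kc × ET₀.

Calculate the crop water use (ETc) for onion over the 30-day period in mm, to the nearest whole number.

171 mm

Tmean = (29.6 + 14.8)/2 = 22.20 °C
0.408 Ra = 0.408 × 38.6 = 15.7488 mm/d equivalent
ET₀ = 0.0023 × 15.7488 × (22.20 + 17.8) × √14.8 = 0.0023 × 15.7488 × 40.00 × 3.8471 = 5.5740 mm/d
ETc = Kc × ET₀ = 1.02 × 5.5740 = 5.6855 mm/d
Over 30 days: 5.6855 × 30 = 170.565 mm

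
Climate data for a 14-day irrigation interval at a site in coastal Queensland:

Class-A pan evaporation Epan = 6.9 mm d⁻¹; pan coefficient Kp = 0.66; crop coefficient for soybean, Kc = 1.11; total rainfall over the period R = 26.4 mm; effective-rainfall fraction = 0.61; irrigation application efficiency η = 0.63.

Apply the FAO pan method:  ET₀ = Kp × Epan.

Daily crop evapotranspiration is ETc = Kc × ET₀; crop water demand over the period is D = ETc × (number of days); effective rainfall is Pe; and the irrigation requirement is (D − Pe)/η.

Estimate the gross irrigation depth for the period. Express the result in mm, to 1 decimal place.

86.8 mm

ET₀ = 0.66 × 6.9 = 4.5540 mm/d
ETc = Kc × ET₀ = 1.11 × 4.5540 = 5.0549 mm/d
Crop demand D = ETc × 14 d = 5.0549 × 14 = 70.769 mm
Pe = 0.61 × 26.4 = 16.104 mm
D − Pe = 70.769 − 16.104 = 54.665 mm
Gross irrigation = 54.665 / 0.63 = 86.770 mm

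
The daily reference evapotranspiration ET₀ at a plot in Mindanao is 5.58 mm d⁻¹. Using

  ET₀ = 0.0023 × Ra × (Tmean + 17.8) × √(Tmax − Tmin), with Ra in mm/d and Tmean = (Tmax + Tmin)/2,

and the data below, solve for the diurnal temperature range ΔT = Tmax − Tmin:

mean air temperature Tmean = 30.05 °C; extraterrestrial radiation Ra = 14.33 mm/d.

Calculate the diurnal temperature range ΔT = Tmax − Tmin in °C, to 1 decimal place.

√ΔT = ET₀ / [0.0023 × Ra × (Tmean+17.8)] = 5.58 / (0.0023 × 14.33 × 47.85) = 3.5382
ΔT = 3.5382² = 12.519 °C

12.5 °C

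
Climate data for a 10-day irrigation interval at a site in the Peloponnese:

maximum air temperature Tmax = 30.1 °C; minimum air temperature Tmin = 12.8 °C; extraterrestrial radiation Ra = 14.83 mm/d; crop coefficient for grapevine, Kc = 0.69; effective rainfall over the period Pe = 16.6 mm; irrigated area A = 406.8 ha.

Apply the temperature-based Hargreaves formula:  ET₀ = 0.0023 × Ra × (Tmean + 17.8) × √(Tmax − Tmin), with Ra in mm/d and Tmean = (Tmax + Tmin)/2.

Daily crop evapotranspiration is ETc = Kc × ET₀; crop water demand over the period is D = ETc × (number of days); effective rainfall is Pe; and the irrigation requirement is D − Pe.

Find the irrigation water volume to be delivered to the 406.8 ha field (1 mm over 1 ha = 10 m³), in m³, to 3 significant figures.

88800 m³

Tmean = (30.1 + 12.8)/2 = 21.45 °C
ET₀ = 0.0023 × 14.83 × (21.45 + 17.8) × √17.3 = 0.0023 × 14.83 × 39.25 × 4.1593 = 5.5684 mm/d
ETc = Kc × ET₀ = 0.69 × 5.5684 = 3.8422 mm/d
Crop demand D = ETc × 10 d = 3.8422 × 10 = 38.422 mm
D − Pe = 38.422 − 16.6 = 21.822 mm
Volume = 21.822 mm × 406.8 ha × 10 = 88771.9 m³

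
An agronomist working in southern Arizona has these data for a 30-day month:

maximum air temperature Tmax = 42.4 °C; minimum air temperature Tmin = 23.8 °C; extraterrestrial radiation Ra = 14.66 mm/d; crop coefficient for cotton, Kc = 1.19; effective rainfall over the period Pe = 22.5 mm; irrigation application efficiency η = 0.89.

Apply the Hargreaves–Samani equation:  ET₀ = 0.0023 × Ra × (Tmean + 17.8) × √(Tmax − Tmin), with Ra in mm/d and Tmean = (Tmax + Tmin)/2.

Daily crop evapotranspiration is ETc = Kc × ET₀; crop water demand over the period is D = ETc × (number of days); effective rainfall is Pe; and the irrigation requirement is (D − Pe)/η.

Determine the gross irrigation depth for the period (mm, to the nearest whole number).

Tmean = (42.4 + 23.8)/2 = 33.10 °C
ET₀ = 0.0023 × 14.66 × (33.10 + 17.8) × √18.6 = 0.0023 × 14.66 × 50.90 × 4.3128 = 7.4018 mm/d
ETc = Kc × ET₀ = 1.19 × 7.4018 = 8.8081 mm/d
Crop demand D = ETc × 30 d = 8.8081 × 30 = 264.243 mm
D − Pe = 264.243 − 22.5 = 241.743 mm
Gross irrigation = 241.743 / 0.89 = 271.621 mm

272 mm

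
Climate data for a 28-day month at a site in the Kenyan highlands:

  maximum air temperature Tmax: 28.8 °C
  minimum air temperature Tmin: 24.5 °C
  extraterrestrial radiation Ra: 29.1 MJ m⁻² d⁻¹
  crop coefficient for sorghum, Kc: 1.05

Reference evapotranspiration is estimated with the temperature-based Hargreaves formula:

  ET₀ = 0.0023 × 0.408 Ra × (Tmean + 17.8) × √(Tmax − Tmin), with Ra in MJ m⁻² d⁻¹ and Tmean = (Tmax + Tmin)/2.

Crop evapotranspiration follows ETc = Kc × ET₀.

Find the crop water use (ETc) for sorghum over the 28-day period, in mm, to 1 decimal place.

74.0 mm

Tmean = (28.8 + 24.5)/2 = 26.65 °C
0.408 Ra = 0.408 × 29.1 = 11.8728 mm/d equivalent
ET₀ = 0.0023 × 11.8728 × (26.65 + 17.8) × √4.3 = 0.0023 × 11.8728 × 44.45 × 2.0736 = 2.5170 mm/d
ETc = Kc × ET₀ = 1.05 × 2.5170 = 2.6429 mm/d
Over 28 days: 2.6429 × 28 = 74.001 mm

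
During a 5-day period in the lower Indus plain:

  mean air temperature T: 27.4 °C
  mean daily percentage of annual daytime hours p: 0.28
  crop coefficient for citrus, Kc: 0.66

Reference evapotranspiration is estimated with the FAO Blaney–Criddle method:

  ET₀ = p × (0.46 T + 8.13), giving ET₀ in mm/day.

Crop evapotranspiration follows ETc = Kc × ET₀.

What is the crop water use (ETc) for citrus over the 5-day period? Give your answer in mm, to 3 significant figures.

19.2 mm

ET₀ = 0.28 × (0.46 × 27.4 + 8.13) = 0.28 × 20.734 = 5.8055 mm/d
ETc = Kc × ET₀ = 0.66 × 5.8055 = 3.8316 mm/d
Over 5 days: 3.8316 × 5 = 19.158 mm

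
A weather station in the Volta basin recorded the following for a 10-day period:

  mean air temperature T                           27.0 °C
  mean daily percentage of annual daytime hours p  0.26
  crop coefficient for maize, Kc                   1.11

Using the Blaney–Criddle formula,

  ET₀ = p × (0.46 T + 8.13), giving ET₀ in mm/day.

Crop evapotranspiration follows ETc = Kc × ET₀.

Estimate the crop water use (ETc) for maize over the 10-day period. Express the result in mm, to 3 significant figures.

ET₀ = 0.26 × (0.46 × 27.0 + 8.13) = 0.26 × 20.550 = 5.3430 mm/d
ETc = Kc × ET₀ = 1.11 × 5.3430 = 5.9307 mm/d
Over 10 days: 5.9307 × 10 = 59.307 mm

59.3 mm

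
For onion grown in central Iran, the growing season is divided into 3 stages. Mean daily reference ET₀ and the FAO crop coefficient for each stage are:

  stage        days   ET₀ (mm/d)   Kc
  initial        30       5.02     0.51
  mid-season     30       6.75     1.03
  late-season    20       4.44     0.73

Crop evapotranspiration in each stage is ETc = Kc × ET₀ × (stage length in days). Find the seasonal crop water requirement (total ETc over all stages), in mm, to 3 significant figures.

350 mm

initial: 0.51 × 5.02 × 30 = 76.81 mm
mid-season: 1.03 × 6.75 × 30 = 208.58 mm
late-season: 0.73 × 4.44 × 20 = 64.82 mm
Seasonal total = 350.21 mm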